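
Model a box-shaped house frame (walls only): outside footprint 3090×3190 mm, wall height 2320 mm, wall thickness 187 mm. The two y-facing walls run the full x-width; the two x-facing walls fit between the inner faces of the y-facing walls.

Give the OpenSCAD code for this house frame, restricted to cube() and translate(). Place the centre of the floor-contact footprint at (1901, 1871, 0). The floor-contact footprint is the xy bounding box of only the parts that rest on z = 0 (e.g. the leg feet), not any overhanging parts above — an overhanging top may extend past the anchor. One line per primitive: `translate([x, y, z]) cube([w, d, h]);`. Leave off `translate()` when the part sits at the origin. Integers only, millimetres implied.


translate([356, 276, 0]) cube([3090, 187, 2320]);
translate([356, 3279, 0]) cube([3090, 187, 2320]);
translate([356, 463, 0]) cube([187, 2816, 2320]);
translate([3259, 463, 0]) cube([187, 2816, 2320]);


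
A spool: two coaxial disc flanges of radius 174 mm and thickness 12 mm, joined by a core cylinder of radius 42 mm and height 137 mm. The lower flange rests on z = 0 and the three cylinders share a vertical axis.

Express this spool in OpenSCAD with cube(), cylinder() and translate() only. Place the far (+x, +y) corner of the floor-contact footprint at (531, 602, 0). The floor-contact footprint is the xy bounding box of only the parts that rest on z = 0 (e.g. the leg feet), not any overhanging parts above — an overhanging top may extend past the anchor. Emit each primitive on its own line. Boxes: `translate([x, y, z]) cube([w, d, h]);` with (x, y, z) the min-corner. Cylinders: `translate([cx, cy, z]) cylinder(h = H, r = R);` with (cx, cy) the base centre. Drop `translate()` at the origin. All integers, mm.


translate([357, 428, 0]) cylinder(h = 12, r = 174);
translate([357, 428, 12]) cylinder(h = 137, r = 42);
translate([357, 428, 149]) cylinder(h = 12, r = 174);


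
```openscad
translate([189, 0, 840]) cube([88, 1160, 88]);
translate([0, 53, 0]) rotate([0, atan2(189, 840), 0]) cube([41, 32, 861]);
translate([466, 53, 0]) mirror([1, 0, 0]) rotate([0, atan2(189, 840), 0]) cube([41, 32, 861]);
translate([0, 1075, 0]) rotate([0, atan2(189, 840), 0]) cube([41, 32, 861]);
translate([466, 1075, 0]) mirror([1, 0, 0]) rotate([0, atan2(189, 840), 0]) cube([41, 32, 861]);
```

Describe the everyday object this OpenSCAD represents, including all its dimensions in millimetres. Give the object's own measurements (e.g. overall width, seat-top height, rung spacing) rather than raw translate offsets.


A sawhorse. A 88×1160×88 mm beam (x, y, z) sits on two A-frame leg pairs. Each pair is two raked legs of 41×32 mm section (32 mm along y) splaying symmetrically in x. Each leg rises 840 mm vertically over 189 mm of horizontal reach and is 861 mm long along its own axis. Every leg's outer bottom edge rests on the floor and its outer top edge meets a bottom edge of the beam — the left legs (tilting toward +x) meet the beam's −x bottom edge, the right legs (their mirror images, tilting toward −x) meet its +x bottom edge — so the leg tops tuck under the beam, the beam's underside is 840 mm above the floor, and the feet are 466 mm apart outside-to-outside with the beam centred between them. The two leg pairs are set in 53 mm from either end of the beam.


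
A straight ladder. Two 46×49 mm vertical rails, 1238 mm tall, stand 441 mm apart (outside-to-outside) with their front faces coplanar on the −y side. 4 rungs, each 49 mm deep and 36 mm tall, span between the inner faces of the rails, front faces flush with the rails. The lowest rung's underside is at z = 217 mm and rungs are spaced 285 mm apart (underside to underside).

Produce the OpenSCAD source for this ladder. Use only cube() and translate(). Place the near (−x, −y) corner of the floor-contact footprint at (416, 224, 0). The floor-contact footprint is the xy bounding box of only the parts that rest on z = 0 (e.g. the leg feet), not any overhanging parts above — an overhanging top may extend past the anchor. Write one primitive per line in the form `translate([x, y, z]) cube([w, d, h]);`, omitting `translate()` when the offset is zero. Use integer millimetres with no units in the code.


translate([416, 224, 0]) cube([46, 49, 1238]);
translate([811, 224, 0]) cube([46, 49, 1238]);
translate([462, 224, 217]) cube([349, 49, 36]);
translate([462, 224, 502]) cube([349, 49, 36]);
translate([462, 224, 787]) cube([349, 49, 36]);
translate([462, 224, 1072]) cube([349, 49, 36]);


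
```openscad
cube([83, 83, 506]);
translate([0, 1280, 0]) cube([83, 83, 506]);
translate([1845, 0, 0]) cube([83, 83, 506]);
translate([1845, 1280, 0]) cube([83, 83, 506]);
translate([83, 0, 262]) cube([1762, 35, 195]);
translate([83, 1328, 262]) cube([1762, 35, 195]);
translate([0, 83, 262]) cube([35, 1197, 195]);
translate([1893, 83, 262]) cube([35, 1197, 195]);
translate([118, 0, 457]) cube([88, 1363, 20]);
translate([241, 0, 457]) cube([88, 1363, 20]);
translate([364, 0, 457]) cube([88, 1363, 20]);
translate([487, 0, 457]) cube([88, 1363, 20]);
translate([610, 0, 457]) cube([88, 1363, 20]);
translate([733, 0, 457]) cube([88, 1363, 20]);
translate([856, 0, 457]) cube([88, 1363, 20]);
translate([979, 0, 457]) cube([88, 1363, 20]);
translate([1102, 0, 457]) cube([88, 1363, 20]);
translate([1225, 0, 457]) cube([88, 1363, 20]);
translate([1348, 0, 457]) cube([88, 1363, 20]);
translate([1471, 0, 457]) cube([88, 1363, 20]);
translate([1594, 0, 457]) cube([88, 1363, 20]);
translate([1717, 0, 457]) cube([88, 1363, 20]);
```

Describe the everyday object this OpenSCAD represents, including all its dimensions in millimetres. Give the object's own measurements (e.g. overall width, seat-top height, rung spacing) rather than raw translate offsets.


A bed frame 1928 mm long (x) by 1363 mm wide (y). Four 83×83 mm corner posts, 506 mm tall, at the corners of the footprint. Four rails of 35 mm thickness and 195 mm height run between adjacent posts with their undersides at z = 262 mm, their outer faces flush with the outside of the frame (the two x-running rails run between the posts' inner faces; the two y-running rails run between the posts' inner faces). 14 slats, each 88 mm wide (x) and 20 mm thick, lie across the top of the two x-running rails, running the full 1363 mm width of the frame in y; along x they sit between the end posts with a 35 mm gap after the −x posts and between neighbouring slats, leaving 40 mm before the +x posts.


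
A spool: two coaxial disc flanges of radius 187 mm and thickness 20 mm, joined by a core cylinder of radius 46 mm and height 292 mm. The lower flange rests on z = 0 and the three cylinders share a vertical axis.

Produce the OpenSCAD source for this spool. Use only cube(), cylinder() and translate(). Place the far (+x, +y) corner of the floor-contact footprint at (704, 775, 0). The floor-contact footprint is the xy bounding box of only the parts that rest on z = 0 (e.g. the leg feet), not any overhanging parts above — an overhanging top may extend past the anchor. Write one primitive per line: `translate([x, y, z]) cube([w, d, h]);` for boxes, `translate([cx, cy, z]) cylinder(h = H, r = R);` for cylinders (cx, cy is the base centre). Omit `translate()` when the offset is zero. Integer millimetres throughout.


translate([517, 588, 0]) cylinder(h = 20, r = 187);
translate([517, 588, 20]) cylinder(h = 292, r = 46);
translate([517, 588, 312]) cylinder(h = 20, r = 187);


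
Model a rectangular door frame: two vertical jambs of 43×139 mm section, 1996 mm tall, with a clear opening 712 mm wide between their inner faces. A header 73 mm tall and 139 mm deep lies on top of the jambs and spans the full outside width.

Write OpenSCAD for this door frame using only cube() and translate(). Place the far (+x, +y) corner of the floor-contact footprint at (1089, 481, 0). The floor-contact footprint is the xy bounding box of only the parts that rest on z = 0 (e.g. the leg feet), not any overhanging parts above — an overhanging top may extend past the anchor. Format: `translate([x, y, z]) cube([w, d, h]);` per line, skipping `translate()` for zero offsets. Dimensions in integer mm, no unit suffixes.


translate([291, 342, 0]) cube([43, 139, 1996]);
translate([1046, 342, 0]) cube([43, 139, 1996]);
translate([291, 342, 1996]) cube([798, 139, 73]);


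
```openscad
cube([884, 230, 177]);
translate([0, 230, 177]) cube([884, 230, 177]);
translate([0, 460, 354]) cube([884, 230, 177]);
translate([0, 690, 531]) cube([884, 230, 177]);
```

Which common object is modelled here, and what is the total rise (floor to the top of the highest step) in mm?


A staircase. The total rise is 708 mm.

4 identical blocks, each offset up and back from the previous — a staircase. Each step is 177 mm tall and there are 4 of them, so the total rise is 4 × 177 = 708 mm.


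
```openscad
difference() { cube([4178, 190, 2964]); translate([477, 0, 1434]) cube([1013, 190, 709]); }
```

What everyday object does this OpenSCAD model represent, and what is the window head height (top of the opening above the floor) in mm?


A wall with a window opening. The window head height is 2143 mm.

A wall with a rectangular opening subtracted — a window. Sill at z = 1434, opening 709 mm tall, so the head is at 1434 + 709 = 2143 mm.


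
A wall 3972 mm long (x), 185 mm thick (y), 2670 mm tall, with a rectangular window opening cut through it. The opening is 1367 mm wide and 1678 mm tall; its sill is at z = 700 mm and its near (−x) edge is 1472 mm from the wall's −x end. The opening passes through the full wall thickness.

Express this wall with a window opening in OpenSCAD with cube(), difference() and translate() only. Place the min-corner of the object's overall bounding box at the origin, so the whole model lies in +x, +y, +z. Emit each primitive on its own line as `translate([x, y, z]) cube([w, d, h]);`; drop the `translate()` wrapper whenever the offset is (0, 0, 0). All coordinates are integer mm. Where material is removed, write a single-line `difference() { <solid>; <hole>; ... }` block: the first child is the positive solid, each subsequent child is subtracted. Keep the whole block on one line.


difference() { cube([3972, 185, 2670]); translate([1472, 0, 700]) cube([1367, 185, 1678]); }


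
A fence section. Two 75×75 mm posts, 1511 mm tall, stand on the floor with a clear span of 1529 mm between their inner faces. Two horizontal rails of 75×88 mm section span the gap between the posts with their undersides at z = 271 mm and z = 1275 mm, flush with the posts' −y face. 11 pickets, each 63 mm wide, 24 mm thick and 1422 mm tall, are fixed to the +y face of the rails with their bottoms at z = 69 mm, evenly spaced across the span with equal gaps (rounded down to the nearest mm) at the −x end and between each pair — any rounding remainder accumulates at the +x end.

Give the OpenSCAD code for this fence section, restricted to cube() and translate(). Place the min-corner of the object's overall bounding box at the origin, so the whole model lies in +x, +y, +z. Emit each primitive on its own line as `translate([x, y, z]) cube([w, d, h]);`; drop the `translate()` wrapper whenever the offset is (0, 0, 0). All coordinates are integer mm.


cube([75, 75, 1511]);
translate([1604, 0, 0]) cube([75, 75, 1511]);
translate([75, 0, 271]) cube([1529, 75, 88]);
translate([75, 0, 1275]) cube([1529, 75, 88]);
translate([144, 75, 69]) cube([63, 24, 1422]);
translate([276, 75, 69]) cube([63, 24, 1422]);
translate([408, 75, 69]) cube([63, 24, 1422]);
translate([540, 75, 69]) cube([63, 24, 1422]);
translate([672, 75, 69]) cube([63, 24, 1422]);
translate([804, 75, 69]) cube([63, 24, 1422]);
translate([936, 75, 69]) cube([63, 24, 1422]);
translate([1068, 75, 69]) cube([63, 24, 1422]);
translate([1200, 75, 69]) cube([63, 24, 1422]);
translate([1332, 75, 69]) cube([63, 24, 1422]);
translate([1464, 75, 69]) cube([63, 24, 1422]);


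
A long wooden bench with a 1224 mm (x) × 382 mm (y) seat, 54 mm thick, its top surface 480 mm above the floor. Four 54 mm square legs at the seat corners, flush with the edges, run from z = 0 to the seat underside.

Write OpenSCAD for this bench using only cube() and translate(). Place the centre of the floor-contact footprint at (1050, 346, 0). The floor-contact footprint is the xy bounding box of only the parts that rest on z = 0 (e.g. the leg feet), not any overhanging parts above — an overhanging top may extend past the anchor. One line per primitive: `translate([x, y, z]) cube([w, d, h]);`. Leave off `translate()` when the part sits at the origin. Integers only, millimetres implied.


translate([438, 155, 426]) cube([1224, 382, 54]);
translate([438, 155, 0]) cube([54, 54, 426]);
translate([438, 483, 0]) cube([54, 54, 426]);
translate([1608, 155, 0]) cube([54, 54, 426]);
translate([1608, 483, 0]) cube([54, 54, 426]);


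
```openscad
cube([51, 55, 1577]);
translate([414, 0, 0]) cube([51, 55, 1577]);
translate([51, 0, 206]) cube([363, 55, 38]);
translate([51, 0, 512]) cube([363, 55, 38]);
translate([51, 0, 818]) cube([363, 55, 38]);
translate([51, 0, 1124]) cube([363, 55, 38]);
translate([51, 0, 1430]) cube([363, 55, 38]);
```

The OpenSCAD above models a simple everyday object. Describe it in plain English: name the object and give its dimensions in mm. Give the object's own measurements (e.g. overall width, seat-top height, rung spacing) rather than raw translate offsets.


A straight ladder. Two 51×55 mm vertical rails, 1577 mm tall, stand 465 mm apart (outside-to-outside) with their front faces coplanar on the −y side. 5 rungs, each 55 mm deep and 38 mm tall, span between the inner faces of the rails, front faces flush with the rails. The lowest rung's underside is at z = 206 mm and rungs are spaced 306 mm apart (underside to underside).


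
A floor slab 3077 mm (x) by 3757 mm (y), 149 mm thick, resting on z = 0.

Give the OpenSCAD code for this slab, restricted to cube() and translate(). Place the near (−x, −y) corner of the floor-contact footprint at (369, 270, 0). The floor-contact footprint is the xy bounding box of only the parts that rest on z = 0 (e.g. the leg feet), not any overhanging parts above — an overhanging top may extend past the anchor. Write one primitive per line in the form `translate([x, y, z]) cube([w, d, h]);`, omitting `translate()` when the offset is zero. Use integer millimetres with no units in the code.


translate([369, 270, 0]) cube([3077, 3757, 149]);


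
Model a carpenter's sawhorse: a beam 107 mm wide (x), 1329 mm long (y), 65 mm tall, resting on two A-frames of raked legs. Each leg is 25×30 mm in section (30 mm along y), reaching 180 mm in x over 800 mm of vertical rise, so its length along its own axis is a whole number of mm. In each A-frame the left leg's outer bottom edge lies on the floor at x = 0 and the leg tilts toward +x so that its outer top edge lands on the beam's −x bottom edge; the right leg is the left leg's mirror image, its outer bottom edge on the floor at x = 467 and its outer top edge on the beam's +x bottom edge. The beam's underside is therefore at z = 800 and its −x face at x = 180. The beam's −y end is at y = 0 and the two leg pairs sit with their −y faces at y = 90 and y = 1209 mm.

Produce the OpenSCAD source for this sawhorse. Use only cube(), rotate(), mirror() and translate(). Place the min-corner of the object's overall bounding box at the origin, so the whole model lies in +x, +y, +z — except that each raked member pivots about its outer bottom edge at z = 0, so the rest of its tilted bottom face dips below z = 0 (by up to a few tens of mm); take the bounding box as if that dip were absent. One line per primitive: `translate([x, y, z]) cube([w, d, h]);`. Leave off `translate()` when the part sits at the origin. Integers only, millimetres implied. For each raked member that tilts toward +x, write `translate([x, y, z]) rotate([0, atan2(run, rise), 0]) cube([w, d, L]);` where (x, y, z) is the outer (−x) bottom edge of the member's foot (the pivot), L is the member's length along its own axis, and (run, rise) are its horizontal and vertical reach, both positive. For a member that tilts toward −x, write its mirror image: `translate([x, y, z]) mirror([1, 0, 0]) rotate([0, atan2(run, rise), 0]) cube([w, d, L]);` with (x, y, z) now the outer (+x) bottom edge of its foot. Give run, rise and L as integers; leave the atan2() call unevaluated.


translate([180, 0, 800]) cube([107, 1329, 65]);
translate([0, 90, 0]) rotate([0, atan2(180, 800), 0]) cube([25, 30, 820]);
translate([467, 90, 0]) mirror([1, 0, 0]) rotate([0, atan2(180, 800), 0]) cube([25, 30, 820]);
translate([0, 1209, 0]) rotate([0, atan2(180, 800), 0]) cube([25, 30, 820]);
translate([467, 1209, 0]) mirror([1, 0, 0]) rotate([0, atan2(180, 800), 0]) cube([25, 30, 820]);


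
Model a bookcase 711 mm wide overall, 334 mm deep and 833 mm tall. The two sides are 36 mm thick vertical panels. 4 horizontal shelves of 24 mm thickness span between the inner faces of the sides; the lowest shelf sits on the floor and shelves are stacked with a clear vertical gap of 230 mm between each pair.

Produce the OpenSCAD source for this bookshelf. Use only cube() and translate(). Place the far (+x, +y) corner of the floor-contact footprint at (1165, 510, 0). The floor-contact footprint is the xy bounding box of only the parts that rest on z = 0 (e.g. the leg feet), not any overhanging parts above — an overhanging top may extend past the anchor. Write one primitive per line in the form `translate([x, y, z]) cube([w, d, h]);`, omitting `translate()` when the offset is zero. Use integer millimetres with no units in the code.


translate([454, 176, 0]) cube([36, 334, 833]);
translate([1129, 176, 0]) cube([36, 334, 833]);
translate([490, 176, 0]) cube([639, 334, 24]);
translate([490, 176, 254]) cube([639, 334, 24]);
translate([490, 176, 508]) cube([639, 334, 24]);
translate([490, 176, 762]) cube([639, 334, 24]);


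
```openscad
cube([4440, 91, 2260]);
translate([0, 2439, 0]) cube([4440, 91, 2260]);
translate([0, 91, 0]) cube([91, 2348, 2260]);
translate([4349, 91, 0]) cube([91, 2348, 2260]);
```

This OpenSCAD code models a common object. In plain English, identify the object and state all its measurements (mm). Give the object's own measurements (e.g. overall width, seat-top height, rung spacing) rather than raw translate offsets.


The wall frame of a small rectangular building: four walls, each 2260 mm tall and 91 mm thick, enclosing a footprint 4440 mm (x) by 2530 mm (y) outside-to-outside, with no floor or roof. The front and back walls (the −y and +y sides) span the full width; the two side walls fit between them.


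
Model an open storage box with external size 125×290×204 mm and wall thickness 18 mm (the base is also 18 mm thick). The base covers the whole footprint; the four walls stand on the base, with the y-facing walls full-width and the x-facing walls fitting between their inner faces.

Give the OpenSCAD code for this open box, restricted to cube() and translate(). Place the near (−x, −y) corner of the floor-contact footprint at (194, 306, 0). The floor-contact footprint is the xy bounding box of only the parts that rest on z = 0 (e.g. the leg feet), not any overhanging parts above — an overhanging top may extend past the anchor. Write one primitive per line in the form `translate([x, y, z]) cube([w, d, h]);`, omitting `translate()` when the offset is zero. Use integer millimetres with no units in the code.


translate([194, 306, 0]) cube([125, 290, 18]);
translate([194, 306, 18]) cube([125, 18, 186]);
translate([194, 578, 18]) cube([125, 18, 186]);
translate([194, 324, 18]) cube([18, 254, 186]);
translate([301, 324, 18]) cube([18, 254, 186]);


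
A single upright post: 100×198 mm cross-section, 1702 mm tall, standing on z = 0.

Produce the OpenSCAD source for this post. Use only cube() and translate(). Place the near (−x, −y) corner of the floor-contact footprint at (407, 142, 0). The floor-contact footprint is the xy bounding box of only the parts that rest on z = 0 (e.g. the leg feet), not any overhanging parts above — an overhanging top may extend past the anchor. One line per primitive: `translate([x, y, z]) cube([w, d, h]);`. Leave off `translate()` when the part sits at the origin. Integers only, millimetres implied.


translate([407, 142, 0]) cube([100, 198, 1702]);


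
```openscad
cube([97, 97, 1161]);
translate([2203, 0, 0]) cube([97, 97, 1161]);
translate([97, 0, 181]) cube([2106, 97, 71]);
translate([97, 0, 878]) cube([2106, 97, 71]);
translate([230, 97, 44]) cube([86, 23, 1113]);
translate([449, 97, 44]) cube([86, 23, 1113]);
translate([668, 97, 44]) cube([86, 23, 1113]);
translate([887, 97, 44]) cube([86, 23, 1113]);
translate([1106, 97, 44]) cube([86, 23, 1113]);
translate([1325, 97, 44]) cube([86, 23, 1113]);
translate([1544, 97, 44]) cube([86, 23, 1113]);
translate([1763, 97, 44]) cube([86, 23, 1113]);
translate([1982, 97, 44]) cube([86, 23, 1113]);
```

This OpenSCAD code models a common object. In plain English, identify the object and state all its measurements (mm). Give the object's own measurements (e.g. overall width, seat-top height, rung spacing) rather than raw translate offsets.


A fence section. Two 97×97 mm posts, 1161 mm tall, stand on the floor with a clear span of 2106 mm between their inner faces. Two horizontal rails of 97×71 mm section span the gap between the posts with their undersides at z = 181 mm and z = 878 mm, flush with the posts' −y face. 9 pickets, each 86 mm wide, 23 mm thick and 1113 mm tall, are fixed to the +y face of the rails with their bottoms at z = 44 mm, spaced across the span with a 133 mm gap after the −x post and between neighbouring pickets, with 135 mm left before the +x post.


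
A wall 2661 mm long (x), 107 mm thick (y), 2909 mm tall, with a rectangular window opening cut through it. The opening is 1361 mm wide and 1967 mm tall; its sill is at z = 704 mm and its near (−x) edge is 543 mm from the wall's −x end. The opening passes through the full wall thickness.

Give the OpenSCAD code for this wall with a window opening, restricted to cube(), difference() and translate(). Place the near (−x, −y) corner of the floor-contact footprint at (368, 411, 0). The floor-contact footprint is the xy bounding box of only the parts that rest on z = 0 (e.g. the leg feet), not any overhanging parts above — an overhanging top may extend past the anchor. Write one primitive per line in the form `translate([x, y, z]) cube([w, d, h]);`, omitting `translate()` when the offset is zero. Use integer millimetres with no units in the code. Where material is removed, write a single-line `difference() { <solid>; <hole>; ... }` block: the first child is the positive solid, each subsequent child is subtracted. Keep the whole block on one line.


difference() { translate([368, 411, 0]) cube([2661, 107, 2909]); translate([911, 411, 704]) cube([1361, 107, 1967]); }


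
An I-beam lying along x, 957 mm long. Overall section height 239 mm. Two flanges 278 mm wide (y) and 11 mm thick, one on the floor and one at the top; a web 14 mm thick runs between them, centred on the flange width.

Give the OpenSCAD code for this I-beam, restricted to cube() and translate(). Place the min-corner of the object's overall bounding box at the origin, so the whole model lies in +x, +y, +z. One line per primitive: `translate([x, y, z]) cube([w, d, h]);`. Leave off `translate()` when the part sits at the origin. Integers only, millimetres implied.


cube([957, 278, 11]);
translate([0, 132, 11]) cube([957, 14, 217]);
translate([0, 0, 228]) cube([957, 278, 11]);


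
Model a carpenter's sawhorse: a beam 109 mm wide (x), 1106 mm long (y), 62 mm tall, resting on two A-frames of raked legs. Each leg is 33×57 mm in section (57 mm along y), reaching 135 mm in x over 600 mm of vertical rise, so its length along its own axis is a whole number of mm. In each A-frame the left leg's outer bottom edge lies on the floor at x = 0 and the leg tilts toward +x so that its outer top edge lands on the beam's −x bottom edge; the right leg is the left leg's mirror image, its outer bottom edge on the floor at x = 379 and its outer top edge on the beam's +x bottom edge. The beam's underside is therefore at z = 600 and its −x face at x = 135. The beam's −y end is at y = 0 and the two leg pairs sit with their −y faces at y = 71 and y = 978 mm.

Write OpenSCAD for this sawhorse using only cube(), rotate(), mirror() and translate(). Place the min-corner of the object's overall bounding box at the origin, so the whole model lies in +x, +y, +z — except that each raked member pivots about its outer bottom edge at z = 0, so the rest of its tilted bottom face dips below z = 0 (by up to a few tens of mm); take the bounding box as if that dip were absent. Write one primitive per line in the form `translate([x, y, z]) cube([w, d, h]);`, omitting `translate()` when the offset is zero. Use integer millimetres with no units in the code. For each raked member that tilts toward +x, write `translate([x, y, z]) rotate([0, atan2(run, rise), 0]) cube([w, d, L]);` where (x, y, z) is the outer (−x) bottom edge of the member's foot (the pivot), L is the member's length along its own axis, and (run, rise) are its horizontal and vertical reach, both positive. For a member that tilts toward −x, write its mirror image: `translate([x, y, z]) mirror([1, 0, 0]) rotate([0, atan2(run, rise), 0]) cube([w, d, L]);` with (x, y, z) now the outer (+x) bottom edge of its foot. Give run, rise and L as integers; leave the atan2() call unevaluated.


translate([135, 0, 600]) cube([109, 1106, 62]);
translate([0, 71, 0]) rotate([0, atan2(135, 600), 0]) cube([33, 57, 615]);
translate([379, 71, 0]) mirror([1, 0, 0]) rotate([0, atan2(135, 600), 0]) cube([33, 57, 615]);
translate([0, 978, 0]) rotate([0, atan2(135, 600), 0]) cube([33, 57, 615]);
translate([379, 978, 0]) mirror([1, 0, 0]) rotate([0, atan2(135, 600), 0]) cube([33, 57, 615]);


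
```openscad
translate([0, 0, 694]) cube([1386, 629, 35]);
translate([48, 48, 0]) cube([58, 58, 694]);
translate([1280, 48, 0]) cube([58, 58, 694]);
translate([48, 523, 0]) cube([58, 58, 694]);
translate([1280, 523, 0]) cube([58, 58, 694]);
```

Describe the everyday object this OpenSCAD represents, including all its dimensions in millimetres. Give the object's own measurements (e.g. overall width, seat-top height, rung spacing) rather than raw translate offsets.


A rectangular dining table. The top is 1386×629×35 mm with its upper surface at z = 729 mm. It stands on four 58×58 mm square legs, each inset 48 mm from the nearest pair of top edges, running from the floor to the underside of the top.


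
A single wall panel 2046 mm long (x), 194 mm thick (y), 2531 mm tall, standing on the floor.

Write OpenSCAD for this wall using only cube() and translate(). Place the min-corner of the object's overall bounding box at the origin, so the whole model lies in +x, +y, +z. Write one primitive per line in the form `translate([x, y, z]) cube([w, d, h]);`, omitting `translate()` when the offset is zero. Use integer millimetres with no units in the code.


cube([2046, 194, 2531]);


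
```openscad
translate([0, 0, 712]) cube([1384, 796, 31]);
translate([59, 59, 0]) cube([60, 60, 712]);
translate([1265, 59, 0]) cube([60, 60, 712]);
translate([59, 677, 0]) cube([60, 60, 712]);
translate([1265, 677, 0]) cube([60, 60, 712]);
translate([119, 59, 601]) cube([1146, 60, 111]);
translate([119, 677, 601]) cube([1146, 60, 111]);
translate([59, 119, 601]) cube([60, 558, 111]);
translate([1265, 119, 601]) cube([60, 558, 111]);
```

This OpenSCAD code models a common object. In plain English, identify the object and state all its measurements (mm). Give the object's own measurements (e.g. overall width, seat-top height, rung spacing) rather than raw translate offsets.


A rectangular dining table. The top is 1384×796×31 mm with its upper surface at z = 743 mm. It stands on four 60×60 mm square legs, each inset 59 mm from the nearest pair of top edges, running from the floor to the underside of the top. Four apron rails, 60 mm thick and 111 mm tall, run between adjacent legs with their top edges flush with the underside of the top and their outer faces flush with the legs' outer faces.


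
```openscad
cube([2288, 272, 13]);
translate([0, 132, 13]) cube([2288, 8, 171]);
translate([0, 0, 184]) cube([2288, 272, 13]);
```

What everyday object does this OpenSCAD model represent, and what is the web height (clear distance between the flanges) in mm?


An I-beam. The web height is 171 mm.

Two wide flanges with a thin centred web — an I-beam. Overall 197 mm minus two 13 mm flanges gives a web of 197 − 2·13 = 171 mm.


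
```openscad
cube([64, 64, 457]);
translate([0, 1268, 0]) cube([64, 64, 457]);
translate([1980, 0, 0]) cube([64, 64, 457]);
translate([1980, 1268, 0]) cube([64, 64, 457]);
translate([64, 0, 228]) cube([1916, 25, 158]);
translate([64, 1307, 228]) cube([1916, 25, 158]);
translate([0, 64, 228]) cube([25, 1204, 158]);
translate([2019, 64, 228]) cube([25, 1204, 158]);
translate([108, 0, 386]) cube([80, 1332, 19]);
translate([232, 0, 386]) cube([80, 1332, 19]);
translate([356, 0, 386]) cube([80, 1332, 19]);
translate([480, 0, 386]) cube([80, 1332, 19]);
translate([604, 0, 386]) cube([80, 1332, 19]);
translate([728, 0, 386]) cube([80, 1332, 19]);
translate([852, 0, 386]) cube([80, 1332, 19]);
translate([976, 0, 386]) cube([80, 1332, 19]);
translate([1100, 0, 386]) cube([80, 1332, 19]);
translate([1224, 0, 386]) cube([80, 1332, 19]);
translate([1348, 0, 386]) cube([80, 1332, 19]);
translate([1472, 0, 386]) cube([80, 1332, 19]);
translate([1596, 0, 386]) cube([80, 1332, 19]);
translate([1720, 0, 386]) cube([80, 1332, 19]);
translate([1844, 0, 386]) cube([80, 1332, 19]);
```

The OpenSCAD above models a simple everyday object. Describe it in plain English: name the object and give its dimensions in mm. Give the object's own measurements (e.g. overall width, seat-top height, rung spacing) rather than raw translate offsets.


A bed frame 2044 mm long (x) by 1332 mm wide (y). Four 64×64 mm corner posts, 457 mm tall, at the corners of the footprint. Four rails of 25 mm thickness and 158 mm height run between adjacent posts with their undersides at z = 228 mm, their outer faces flush with the outside of the frame (the two x-running rails run between the posts' inner faces; the two y-running rails run between the posts' inner faces). 15 slats, each 80 mm wide (x) and 19 mm thick, lie across the top of the two x-running rails, running the full 1332 mm width of the frame in y; along x they sit between the end posts with a 44 mm gap after the −x posts and between neighbouring slats, leaving 56 mm before the +x posts.


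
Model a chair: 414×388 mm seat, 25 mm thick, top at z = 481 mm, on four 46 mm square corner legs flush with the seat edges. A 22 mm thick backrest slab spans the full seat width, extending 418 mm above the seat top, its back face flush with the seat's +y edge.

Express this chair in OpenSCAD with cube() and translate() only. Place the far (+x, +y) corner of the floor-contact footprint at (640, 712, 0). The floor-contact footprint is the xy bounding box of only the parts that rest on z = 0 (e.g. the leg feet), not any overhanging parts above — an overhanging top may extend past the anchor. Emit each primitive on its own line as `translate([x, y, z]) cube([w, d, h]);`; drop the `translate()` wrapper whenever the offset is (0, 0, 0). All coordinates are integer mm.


translate([226, 324, 456]) cube([414, 388, 25]);
translate([226, 324, 0]) cube([46, 46, 456]);
translate([594, 324, 0]) cube([46, 46, 456]);
translate([226, 666, 0]) cube([46, 46, 456]);
translate([594, 666, 0]) cube([46, 46, 456]);
translate([226, 690, 481]) cube([414, 22, 418]);


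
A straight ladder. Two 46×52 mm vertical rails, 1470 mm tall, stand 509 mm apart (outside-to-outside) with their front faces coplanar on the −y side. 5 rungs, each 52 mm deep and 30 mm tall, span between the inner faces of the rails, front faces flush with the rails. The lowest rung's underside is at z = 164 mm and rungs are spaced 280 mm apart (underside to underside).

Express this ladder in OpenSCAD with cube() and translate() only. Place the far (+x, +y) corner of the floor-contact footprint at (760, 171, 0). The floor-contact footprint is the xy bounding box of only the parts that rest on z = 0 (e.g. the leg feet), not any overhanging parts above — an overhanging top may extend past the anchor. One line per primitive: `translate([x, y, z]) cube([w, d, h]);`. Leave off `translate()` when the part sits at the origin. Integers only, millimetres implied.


translate([251, 119, 0]) cube([46, 52, 1470]);
translate([714, 119, 0]) cube([46, 52, 1470]);
translate([297, 119, 164]) cube([417, 52, 30]);
translate([297, 119, 444]) cube([417, 52, 30]);
translate([297, 119, 724]) cube([417, 52, 30]);
translate([297, 119, 1004]) cube([417, 52, 30]);
translate([297, 119, 1284]) cube([417, 52, 30]);


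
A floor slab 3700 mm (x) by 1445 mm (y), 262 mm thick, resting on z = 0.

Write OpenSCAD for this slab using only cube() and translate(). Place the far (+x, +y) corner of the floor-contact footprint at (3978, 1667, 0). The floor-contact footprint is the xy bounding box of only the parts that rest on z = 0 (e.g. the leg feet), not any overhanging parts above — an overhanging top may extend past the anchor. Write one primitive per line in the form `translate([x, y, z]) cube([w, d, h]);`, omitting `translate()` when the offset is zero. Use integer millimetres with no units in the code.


translate([278, 222, 0]) cube([3700, 1445, 262]);


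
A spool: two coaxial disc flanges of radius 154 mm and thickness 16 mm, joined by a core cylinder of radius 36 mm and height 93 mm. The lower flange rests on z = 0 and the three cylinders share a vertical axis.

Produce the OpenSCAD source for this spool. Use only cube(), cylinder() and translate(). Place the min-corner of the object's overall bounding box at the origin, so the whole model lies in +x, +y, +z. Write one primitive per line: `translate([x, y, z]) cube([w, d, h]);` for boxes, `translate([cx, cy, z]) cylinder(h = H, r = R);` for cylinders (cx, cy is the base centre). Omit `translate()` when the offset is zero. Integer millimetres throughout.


translate([154, 154, 0]) cylinder(h = 16, r = 154);
translate([154, 154, 16]) cylinder(h = 93, r = 36);
translate([154, 154, 109]) cylinder(h = 16, r = 154);


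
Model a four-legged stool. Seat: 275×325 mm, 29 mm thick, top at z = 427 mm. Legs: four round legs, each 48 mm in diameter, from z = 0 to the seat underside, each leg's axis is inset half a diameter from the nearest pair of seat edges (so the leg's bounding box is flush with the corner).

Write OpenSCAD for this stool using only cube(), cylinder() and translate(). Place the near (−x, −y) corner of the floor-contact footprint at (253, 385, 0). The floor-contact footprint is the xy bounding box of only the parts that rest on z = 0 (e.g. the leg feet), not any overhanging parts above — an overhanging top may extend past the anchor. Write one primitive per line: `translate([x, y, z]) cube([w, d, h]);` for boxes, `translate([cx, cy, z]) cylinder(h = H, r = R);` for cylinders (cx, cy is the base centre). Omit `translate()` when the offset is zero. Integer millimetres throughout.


translate([253, 385, 398]) cube([275, 325, 29]);
translate([277, 409, 0]) cylinder(h = 398, r = 24);
translate([504, 409, 0]) cylinder(h = 398, r = 24);
translate([277, 686, 0]) cylinder(h = 398, r = 24);
translate([504, 686, 0]) cylinder(h = 398, r = 24);


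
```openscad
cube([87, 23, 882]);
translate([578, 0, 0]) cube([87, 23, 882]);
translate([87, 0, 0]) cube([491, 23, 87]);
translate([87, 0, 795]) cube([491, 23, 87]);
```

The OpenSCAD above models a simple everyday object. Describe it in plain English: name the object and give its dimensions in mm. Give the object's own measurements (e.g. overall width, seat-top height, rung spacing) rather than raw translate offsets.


A rectangular picture frame lying in the x–z plane (depth along y). The opening is 491 mm wide (x) by 708 mm tall (z), surrounded by a border 87 mm wide on all four sides. The frame is 23 mm deep and is made of two full-height vertical stiles with two horizontal rails fitted between them.


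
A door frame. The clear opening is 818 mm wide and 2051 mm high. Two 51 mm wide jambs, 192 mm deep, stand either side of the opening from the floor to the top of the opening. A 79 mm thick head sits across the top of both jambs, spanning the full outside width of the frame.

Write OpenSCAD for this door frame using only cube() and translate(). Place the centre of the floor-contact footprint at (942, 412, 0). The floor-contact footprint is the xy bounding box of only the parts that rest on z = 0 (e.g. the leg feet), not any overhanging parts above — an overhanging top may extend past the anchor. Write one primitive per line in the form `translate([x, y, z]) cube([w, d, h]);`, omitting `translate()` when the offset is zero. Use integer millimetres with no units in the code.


translate([482, 316, 0]) cube([51, 192, 2051]);
translate([1351, 316, 0]) cube([51, 192, 2051]);
translate([482, 316, 2051]) cube([920, 192, 79]);


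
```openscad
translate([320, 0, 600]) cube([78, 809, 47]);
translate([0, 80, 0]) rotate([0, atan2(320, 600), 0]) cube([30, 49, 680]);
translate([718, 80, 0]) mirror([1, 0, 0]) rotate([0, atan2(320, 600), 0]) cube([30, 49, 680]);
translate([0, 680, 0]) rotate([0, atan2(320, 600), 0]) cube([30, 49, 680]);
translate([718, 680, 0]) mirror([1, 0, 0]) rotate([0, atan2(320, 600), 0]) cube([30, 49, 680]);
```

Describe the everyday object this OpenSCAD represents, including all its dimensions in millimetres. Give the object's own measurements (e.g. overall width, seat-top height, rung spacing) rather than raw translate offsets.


A sawhorse. A 78×809×47 mm beam (x, y, z) sits on two A-frame leg pairs. Each pair is two raked legs of 30×49 mm section (49 mm along y) splaying symmetrically in x. Each leg rises 600 mm vertically over 320 mm of horizontal reach and is 680 mm long along its own axis. Every leg's outer bottom edge rests on the floor and its outer top edge meets a bottom edge of the beam — the left legs (tilting toward +x) meet the beam's −x bottom edge, the right legs (their mirror images, tilting toward −x) meet its +x bottom edge — so the leg tops tuck under the beam, the beam's underside is 600 mm above the floor, and the feet are 718 mm apart outside-to-outside with the beam centred between them. The two leg pairs are set in 80 mm from either end of the beam.


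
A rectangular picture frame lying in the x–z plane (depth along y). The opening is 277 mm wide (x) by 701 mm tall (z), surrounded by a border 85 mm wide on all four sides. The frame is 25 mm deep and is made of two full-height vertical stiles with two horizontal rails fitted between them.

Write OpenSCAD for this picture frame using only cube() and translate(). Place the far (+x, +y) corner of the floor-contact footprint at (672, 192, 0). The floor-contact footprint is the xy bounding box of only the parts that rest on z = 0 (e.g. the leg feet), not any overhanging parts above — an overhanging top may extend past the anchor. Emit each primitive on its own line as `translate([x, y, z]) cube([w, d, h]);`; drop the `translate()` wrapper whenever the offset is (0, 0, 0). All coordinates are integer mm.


translate([225, 167, 0]) cube([85, 25, 871]);
translate([587, 167, 0]) cube([85, 25, 871]);
translate([310, 167, 0]) cube([277, 25, 85]);
translate([310, 167, 786]) cube([277, 25, 85]);


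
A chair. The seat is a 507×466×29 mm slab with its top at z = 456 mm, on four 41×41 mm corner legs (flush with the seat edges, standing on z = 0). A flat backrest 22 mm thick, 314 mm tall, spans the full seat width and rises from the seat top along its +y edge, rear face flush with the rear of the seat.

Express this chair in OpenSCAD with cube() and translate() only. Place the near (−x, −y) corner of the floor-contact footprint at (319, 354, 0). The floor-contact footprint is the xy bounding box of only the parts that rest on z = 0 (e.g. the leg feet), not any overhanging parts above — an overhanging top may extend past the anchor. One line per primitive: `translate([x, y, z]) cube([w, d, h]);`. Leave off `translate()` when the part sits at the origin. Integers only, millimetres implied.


// leg_h = 456 - 29 = 427
translate([319, 354, 427]) cube([507, 466, 29]);
translate([319, 354, 0]) cube([41, 41, 427]);
translate([785, 354, 0]) cube([41, 41, 427]);
translate([319, 779, 0]) cube([41, 41, 427]);
translate([785, 779, 0]) cube([41, 41, 427]);
translate([319, 798, 456]) cube([507, 22, 314]);
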